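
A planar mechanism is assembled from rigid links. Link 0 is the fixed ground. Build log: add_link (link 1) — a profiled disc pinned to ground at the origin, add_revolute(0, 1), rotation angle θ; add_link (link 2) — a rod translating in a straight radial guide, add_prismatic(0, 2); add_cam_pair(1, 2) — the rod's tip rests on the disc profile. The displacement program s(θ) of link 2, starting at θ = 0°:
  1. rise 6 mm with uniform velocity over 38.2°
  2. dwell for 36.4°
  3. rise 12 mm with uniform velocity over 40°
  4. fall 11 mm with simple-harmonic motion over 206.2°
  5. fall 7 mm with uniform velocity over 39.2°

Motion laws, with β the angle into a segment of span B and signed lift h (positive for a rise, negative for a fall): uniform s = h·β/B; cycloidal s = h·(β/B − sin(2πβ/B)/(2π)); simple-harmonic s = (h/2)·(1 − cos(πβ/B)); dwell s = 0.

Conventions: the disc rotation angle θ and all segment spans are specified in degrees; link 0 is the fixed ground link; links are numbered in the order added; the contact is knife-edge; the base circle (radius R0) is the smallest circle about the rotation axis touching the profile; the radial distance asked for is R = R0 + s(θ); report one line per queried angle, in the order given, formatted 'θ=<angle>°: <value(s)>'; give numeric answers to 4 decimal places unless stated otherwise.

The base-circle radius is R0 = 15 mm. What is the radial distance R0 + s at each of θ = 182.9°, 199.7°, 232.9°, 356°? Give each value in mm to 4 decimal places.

seg 1 [0°–38.2°] uniform, h=6: full span → s += 6 → s = 6.0000
seg 2 [38.2°–74.6°] dwell: s stays 6.0000
seg 3 [74.6°–114.6°] uniform, h=12: full span → s += 12 → s = 18.0000
seg 4 [114.6°–320.8°] simple-harmonic, h=-11: θ=182.9° here. β=68.3, B=206.2. -11/2·(1 − cos(π·0.3312)) = -2.7186 → s = 15.2814
seg 4 [114.6°–320.8°] simple-harmonic, h=-11: θ=199.7° here. β=85.1, B=206.2. -11/2·(1 − cos(π·0.4127)) = -4.0105 → s = 13.9895
seg 4 [114.6°–320.8°] simple-harmonic, h=-11: θ=232.9° here. β=118.3, B=206.2. -11/2·(1 − cos(π·0.5737)) = -6.7623 → s = 11.2377
seg 4 [114.6°–320.8°] simple-harmonic, h=-11: full span → s += -11 → s = 7.0000
seg 5 [320.8°–360°] uniform, h=-7: θ=356° here. β=35.2, B=39.2. -7·35.2/39.2 = -6.2857 → s = 0.7143
θ=182.9°: R = R0 + s = 15 + 15.2814 = 30.2814
θ=199.7°: R = R0 + s = 15 + 13.9895 = 28.9895
θ=232.9°: R = R0 + s = 15 + 11.2377 = 26.2377
θ=356°: R = R0 + s = 15 + 0.7143 = 15.7143

θ=182.9°: 30.2814
θ=199.7°: 28.9895
θ=232.9°: 26.2377
θ=356°: 15.7143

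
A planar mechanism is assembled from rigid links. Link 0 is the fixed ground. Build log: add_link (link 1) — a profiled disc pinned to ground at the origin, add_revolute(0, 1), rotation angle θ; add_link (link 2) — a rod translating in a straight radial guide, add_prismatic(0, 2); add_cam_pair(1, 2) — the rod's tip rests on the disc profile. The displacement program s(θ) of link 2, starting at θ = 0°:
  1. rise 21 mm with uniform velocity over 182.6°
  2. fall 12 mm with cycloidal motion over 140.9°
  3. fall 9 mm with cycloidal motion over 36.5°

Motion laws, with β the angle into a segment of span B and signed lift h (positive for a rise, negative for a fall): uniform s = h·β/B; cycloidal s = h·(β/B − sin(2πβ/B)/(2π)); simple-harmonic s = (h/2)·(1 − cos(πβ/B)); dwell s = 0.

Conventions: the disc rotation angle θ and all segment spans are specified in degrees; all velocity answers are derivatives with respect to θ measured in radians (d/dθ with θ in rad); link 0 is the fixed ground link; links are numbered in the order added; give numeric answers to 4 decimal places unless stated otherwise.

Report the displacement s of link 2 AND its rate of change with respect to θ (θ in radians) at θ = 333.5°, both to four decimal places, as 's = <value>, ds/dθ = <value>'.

seg 1 [0°–182.6°] uniform, h=21: full span → s += 21 → s = 21.0000
seg 2 [182.6°–323.5°] cycloidal, h=-12: full span → s += -12 → s = 9.0000
seg 3 [323.5°–360°] cycloidal, h=-9: θ=333.5° here. β=10, B=36.5. -9·(0.2740 − sin(2π·0.2740)/(2π)) = -1.0496 → s = 7.9504
velocity in seg [323.5°–360°] (cycloidal), θ in radians: β = 10° = 0.1745 rad, B = 36.5° = 0.6370 rad; ds/dθ = (h/B)(1 − cos(2πβ/B)) = ((-9)/0.6370)(1 − cos(2π·0.2740)) = -16.247668 mm/rad

s = 7.9504, ds/dθ = -16.2477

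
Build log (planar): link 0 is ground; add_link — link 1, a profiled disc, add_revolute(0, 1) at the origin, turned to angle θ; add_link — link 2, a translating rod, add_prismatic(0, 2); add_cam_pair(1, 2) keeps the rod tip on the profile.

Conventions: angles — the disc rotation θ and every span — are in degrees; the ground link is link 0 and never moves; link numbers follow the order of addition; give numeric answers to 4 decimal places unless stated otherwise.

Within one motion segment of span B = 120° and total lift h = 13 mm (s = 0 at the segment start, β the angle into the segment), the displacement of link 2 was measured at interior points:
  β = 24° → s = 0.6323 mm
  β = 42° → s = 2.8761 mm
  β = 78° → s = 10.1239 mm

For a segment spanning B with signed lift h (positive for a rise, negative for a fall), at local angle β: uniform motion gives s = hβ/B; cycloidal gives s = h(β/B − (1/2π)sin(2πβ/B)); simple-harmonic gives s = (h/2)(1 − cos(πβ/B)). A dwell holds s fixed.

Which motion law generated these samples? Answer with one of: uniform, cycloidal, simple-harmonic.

candidates at β/B = r: uniform s = h·r (linear in β); cycloidal s = h·(r − sin(2πr)/(2π)); simple-harmonic s = (h/2)(1 − cos(πr))
β=24°: printed 0.6323 | uniform 2.6000, cycloidal 0.6323, simple-harmonic 1.2414
β=42°: printed 2.8761 | uniform 4.5500, cycloidal 2.8761, simple-harmonic 3.5491
β=78°: printed 10.1239 | uniform 8.4500, cycloidal 10.1239, simple-harmonic 9.4509
only one law matches every sample → cycloidal

cycloidal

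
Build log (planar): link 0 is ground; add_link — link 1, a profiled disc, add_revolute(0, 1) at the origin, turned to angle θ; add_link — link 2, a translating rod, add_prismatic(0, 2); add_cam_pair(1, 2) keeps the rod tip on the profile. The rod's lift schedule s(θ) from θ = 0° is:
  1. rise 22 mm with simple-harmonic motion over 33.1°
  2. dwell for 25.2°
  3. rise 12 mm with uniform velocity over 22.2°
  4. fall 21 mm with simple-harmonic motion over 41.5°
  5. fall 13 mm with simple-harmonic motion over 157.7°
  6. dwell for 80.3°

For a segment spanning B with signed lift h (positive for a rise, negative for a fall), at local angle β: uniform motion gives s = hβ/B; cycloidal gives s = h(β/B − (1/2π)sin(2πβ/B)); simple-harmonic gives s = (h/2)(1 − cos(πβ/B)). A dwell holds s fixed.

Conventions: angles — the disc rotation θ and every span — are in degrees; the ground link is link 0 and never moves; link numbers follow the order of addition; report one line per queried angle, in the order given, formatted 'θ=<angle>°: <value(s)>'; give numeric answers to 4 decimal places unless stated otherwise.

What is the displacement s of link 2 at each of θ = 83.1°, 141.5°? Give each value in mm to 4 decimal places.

seg 1 [0°–33.1°] simple-harmonic, h=22: full span → s += 22 → s = 22.0000
seg 2 [33.1°–58.3°] dwell: s stays 22.0000
seg 3 [58.3°–80.5°] uniform, h=12: full span → s += 12 → s = 34.0000
seg 4 [80.5°–122°] simple-harmonic, h=-21: θ=83.1° here. β=2.6, B=41.5. -21/2·(1 − cos(π·0.0627)) = -0.2027 → s = 33.7973
seg 4 [80.5°–122°] simple-harmonic, h=-21: full span → s += -21 → s = 13.0000
seg 5 [122°–279.7°] simple-harmonic, h=-13: θ=141.5° here. β=19.5, B=157.7. -13/2·(1 − cos(π·0.1237)) = -0.4843 → s = 12.5157

θ=83.1°: 33.7973
θ=141.5°: 12.5157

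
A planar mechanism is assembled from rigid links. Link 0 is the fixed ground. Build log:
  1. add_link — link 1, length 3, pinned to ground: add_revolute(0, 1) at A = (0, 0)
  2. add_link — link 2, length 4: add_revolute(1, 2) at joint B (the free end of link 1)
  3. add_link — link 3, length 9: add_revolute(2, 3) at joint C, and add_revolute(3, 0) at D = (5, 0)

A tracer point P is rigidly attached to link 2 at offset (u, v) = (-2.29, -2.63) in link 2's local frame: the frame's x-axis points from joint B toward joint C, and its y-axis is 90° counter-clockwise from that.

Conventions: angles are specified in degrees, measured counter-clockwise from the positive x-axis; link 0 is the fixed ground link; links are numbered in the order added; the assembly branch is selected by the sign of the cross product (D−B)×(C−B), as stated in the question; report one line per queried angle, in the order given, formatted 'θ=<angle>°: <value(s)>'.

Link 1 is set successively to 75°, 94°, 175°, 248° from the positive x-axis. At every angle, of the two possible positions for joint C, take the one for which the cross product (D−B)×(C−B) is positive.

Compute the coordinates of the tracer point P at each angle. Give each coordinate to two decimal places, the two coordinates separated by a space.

A=(0,0), D=(5.00,0)
θ=75°: B = A + 3.00·(cos75°, sin75°) = (0.7765, 2.8978)
θ=75°: |BD| = 5.1221
θ=75°: circle(B,4.00) ∩ circle(D,9.00): a=-3.7841, h=1.2964
θ=75°:   candidates: C₊=(-1.6104,6.1076) cross=6.640; C₋=(-3.0773,3.9696) cross=-6.640
θ=75°:   branch + wants cross > 0 → take C=(-1.6104,6.1076) (cross=6.640)
θ=75°: ex = (C−B)/|BC| = (-0.5967,0.8025); ey = (-0.8025,-0.5967)
θ=75°: P = B + -2.29·ex + -2.63·ey = (4.2534,2.6295)
θ=94°: B = A + 3.00·(cos94°, sin94°) = (-0.2093, 2.9927)
θ=94°: |BD| = 6.0077
θ=94°: circle(B,4.00) ∩ circle(D,9.00): a=-2.4058, h=3.1956
θ=94°:   candidates: C₊=(-0.7035,6.9620) cross=19.198; C₋=(-3.8872,1.4202) cross=-19.198
θ=94°:   branch + wants cross > 0 → take C=(-0.7035,6.9620) (cross=19.198)
θ=94°: ex = (C−B)/|BC| = (-0.1236,0.9923); ey = (-0.9923,-0.1236)
θ=94°: P = B + -2.29·ex + -2.63·ey = (2.6835,1.0452)
θ=175°: B = A + 3.00·(cos175°, sin175°) = (-2.9886, 0.2615)
θ=175°: |BD| = 7.9929
θ=175°: circle(B,4.00) ∩ circle(D,9.00): a=-0.0697, h=3.9994
θ=175°:   candidates: C₊=(-2.9274,4.2610) cross=31.967; C₋=(-3.1891,-3.7335) cross=-31.967
θ=175°:   branch + wants cross > 0 → take C=(-2.9274,4.2610) (cross=31.967)
θ=175°: ex = (C−B)/|BC| = (0.0153,0.9999); ey = (-0.9999,0.0153)
θ=175°: P = B + -2.29·ex + -2.63·ey = (-0.3939,-2.0685)
θ=248°: B = A + 3.00·(cos248°, sin248°) = (-1.1238, -2.7816)
θ=248°: |BD| = 6.7259
θ=248°: circle(B,4.00) ∩ circle(D,9.00): a=-1.4691, h=3.7205
θ=248°:   candidates: C₊=(-4.0000,-0.0017) cross=25.024; C₋=(-0.9228,-6.7765) cross=-25.024
θ=248°:   branch + wants cross > 0 → take C=(-4.0000,-0.0017) (cross=25.024)
θ=248°: ex = (C−B)/|BC| = (-0.7190,0.6950); ey = (-0.6950,-0.7190)
θ=248°: P = B + -2.29·ex + -2.63·ey = (2.3505,-2.4819)

θ=75°: 4.25 2.63
θ=94°: 2.68 1.05
θ=175°: -0.39 -2.07
θ=248°: 2.35 -2.48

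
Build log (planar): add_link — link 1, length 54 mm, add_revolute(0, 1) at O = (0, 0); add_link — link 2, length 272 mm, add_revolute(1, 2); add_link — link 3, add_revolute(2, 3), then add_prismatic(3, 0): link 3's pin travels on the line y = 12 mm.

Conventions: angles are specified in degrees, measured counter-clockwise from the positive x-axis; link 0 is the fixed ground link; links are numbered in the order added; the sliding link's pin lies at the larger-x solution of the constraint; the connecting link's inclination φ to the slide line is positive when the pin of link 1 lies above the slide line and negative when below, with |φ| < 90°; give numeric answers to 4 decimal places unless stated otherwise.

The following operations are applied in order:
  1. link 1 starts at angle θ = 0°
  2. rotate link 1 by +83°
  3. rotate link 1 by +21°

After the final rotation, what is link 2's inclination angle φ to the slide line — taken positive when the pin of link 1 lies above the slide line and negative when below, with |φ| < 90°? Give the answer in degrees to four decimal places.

geometry: r = 54 mm, L = 272 mm, e = 12 mm; θ starts at 0°
rotate link 1 by +83°: θ ← 0° +83° = 83°
rotate link 1 by +21°: θ ← 83° +21° = 104°
h = r sin θ − e = 52.395969 − 12 = 40.395969
sin φ = h / L = 40.395969 / 272 = 0.14851459
φ = arcsin(0.14851459) = 8.540855°

8.5409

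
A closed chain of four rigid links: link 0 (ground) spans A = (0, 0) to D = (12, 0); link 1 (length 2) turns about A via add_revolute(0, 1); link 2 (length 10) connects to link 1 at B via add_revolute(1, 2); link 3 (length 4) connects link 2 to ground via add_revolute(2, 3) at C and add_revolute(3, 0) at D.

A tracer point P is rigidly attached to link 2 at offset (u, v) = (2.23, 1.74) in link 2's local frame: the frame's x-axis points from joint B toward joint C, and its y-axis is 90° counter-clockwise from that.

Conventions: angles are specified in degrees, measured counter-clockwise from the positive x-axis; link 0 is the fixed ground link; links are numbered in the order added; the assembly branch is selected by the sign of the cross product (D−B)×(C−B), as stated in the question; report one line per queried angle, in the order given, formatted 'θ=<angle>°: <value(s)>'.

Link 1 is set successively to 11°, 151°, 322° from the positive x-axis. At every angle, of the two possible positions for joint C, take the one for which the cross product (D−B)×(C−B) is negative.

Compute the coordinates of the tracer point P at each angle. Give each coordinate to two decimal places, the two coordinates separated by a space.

A=(0,0), D=(12.00,0)
θ=11°: B = A + 2.00·(cos11°, sin11°) = (1.9633, 0.3816)
θ=11°: |BD| = 10.0440
θ=11°: circle(B,10.00) ∩ circle(D,4.00): a=9.2036, h=3.9107
θ=11°:   candidates: C₊=(11.3088,3.9398) cross=39.279; C₋=(11.0116,-3.8760) cross=-39.279
θ=11°:   branch - wants cross < 0 → take C=(11.0116,-3.8760) (cross=-39.279)
θ=11°: ex = (C−B)/|BC| = (0.9048,-0.4258); ey = (0.4258,0.9048)
θ=11°: P = B + 2.23·ex + 1.74·ey = (4.7219,1.0066)
θ=151°: B = A + 2.00·(cos151°, sin151°) = (-1.7492, 0.9696)
θ=151°: |BD| = 13.7834
θ=151°: circle(B,10.00) ∩ circle(D,4.00): a=9.9388, h=1.1043
θ=151°:   candidates: C₊=(8.2427,1.3720) cross=15.221; C₋=(8.0873,-0.8311) cross=-15.221
θ=151°:   branch - wants cross < 0 → take C=(8.0873,-0.8311) (cross=-15.221)
θ=151°: ex = (C−B)/|BC| = (0.9837,-0.1801); ey = (0.1801,0.9837)
θ=151°: P = B + 2.23·ex + 1.74·ey = (0.7576,2.2796)
θ=322°: B = A + 2.00·(cos322°, sin322°) = (1.5760, -1.2313)
θ=322°: |BD| = 10.4965
θ=322°: circle(B,10.00) ∩ circle(D,4.00): a=9.2496, h=3.8007
θ=322°:   candidates: C₊=(10.3159,3.6282) cross=39.894; C₋=(11.2076,-3.9207) cross=-39.894
θ=322°:   branch - wants cross < 0 → take C=(11.2076,-3.9207) (cross=-39.894)
θ=322°: ex = (C−B)/|BC| = (0.9632,-0.2689); ey = (0.2689,0.9632)
θ=322°: P = B + 2.23·ex + 1.74·ey = (4.1918,-0.1552)

θ=11°: 4.72 1.01
θ=151°: 0.76 2.28
θ=322°: 4.19 -0.16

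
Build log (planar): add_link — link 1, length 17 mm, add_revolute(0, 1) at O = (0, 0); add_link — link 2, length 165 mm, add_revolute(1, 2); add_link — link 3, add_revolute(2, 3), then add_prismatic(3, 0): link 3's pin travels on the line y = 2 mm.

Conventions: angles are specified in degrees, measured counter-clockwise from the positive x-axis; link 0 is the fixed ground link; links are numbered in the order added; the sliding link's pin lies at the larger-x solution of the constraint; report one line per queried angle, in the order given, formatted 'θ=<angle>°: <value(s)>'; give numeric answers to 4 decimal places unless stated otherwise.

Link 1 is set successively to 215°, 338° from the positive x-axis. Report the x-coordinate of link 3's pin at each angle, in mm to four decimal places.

geometry: r = 17 mm, L = 165 mm, e = 2 mm
θ=215°: crank pin P = (r cos θ, r sin θ) = (-13.925585, -9.750799)
θ=215°: h = r sin θ − e = -9.750799 − 2 = -11.750799
θ=215°: x = r cos θ + √(L² − h²) = -13.925585 + 164.581040 = 150.655455
θ=338°: crank pin P = (r cos θ, r sin θ) = (15.762126, -6.368312)
θ=338°: h = r sin θ − e = -6.368312 − 2 = -8.368312
θ=338°: x = r cos θ + √(L² − h²) = 15.762126 + 164.787655 = 180.549781

θ=215°: 150.6555
θ=338°: 180.5498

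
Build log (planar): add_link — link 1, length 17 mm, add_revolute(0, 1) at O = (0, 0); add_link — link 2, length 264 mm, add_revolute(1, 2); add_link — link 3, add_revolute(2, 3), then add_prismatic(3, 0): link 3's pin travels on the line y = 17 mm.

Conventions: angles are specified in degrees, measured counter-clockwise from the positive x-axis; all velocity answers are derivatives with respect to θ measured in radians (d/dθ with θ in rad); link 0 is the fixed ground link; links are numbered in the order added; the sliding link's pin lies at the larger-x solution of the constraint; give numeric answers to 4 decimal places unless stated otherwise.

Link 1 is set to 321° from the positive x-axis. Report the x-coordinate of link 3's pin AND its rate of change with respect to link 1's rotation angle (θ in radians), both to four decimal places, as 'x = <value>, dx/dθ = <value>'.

geometry: r = 17 mm, L = 264 mm, e = 17 mm
crank pin P = (r cos θ, r sin θ) = (13.211481, -10.698447)
h = r sin θ − e = -10.698447 − 17 = -27.698447
x = r cos θ + √(L² − h²) = 13.211481 + 262.542941 = 275.754423
dx/dθ = −r sin θ − h·r cos θ/√(L² − h²) (θ in radians; h = -27.698447) = 12.092266

x = 275.7544, dx/dθ = 12.0923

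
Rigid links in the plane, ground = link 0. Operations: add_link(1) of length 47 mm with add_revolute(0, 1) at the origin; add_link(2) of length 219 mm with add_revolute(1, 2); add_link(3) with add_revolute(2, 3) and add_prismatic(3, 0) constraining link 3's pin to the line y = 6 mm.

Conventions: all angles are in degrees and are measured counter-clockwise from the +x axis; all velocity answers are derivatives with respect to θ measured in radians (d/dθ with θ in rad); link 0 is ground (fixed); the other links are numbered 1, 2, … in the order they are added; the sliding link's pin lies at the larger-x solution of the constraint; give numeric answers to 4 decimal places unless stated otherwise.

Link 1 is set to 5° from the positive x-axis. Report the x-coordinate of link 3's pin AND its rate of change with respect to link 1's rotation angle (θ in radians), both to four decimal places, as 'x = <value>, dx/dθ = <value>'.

geometry: r = 47 mm, L = 219 mm, e = 6 mm
crank pin P = (r cos θ, r sin θ) = (46.821151, 4.096320)
h = r sin θ − e = 4.096320 − 6 = -1.903680
x = r cos θ + √(L² − h²) = 46.821151 + 218.991726 = 265.812877
dx/dθ = −r sin θ − h·r cos θ/√(L² − h²) (θ in radians; h = -1.903680) = -3.689307

x = 265.8129, dx/dθ = -3.6893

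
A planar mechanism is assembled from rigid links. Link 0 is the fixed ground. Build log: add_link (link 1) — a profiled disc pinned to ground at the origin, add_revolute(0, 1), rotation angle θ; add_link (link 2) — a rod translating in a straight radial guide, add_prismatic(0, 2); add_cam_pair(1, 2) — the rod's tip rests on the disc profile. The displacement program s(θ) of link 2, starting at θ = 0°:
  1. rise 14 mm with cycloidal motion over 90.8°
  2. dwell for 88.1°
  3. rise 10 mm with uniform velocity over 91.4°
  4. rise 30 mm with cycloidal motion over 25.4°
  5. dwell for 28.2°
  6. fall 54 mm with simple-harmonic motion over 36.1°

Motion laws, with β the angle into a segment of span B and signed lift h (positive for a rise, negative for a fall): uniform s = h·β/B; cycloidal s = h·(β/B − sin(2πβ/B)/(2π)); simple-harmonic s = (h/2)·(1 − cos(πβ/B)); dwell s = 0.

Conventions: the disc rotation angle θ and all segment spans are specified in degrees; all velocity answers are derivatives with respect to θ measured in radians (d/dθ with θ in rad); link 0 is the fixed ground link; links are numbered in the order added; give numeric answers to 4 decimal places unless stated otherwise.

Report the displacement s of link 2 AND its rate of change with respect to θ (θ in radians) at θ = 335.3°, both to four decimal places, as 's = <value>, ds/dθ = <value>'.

seg 1 [0°–90.8°] cycloidal, h=14: full span → s += 14 → s = 14.0000
seg 2 [90.8°–178.9°] dwell: s stays 14.0000
seg 3 [178.9°–270.3°] uniform, h=10: full span → s += 10 → s = 24.0000
seg 4 [270.3°–295.7°] cycloidal, h=30: full span → s += 30 → s = 54.0000
seg 5 [295.7°–323.9°] dwell: s stays 54.0000
seg 6 [323.9°–360°] simple-harmonic, h=-54: θ=335.3° here. β=11.4, B=36.1. -54/2·(1 − cos(π·0.3158)) = -12.2324 → s = 41.7676
velocity in seg [323.9°–360°] (simple-harmonic), θ in radians: β = 11.4° = 0.1990 rad, B = 36.1° = 0.6301 rad; ds/dθ = (πh/(2B)) sin(πβ/B) = (π·(-54)/(2·0.6301)) sin(π·0.3158) = -112.704407 mm/rad

s = 41.7676, ds/dθ = -112.7044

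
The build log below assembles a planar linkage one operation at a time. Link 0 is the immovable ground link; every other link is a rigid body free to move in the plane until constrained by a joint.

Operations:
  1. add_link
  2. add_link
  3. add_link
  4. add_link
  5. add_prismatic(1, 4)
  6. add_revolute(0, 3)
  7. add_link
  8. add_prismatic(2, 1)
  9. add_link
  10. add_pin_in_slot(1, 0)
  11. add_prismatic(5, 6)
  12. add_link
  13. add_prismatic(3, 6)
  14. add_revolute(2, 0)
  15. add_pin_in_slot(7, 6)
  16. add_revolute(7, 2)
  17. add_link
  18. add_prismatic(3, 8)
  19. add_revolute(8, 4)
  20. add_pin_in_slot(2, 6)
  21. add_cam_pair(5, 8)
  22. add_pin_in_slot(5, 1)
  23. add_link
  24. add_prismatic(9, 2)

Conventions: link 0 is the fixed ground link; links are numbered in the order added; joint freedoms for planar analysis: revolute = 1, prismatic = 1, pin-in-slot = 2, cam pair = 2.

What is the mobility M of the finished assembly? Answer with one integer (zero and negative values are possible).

L=1 J1=0 J2=0
add link → L=2 J1=0 J2=0
add link → L=3 J1=0 J2=0
add link → L=4 J1=0 J2=0
add link → L=5 J1=0 J2=0
P@1,4 dof=1 J1 → L=5 J1=1 J2=0
R@0,3 dof=1 J1 → L=5 J1=2 J2=0
add link → L=6 J1=2 J2=0
P@2,1 dof=1 J1 → L=6 J1=3 J2=0
add link → L=7 J1=3 J2=0
PS@1,0 dof=2 J2 → L=7 J1=3 J2=1
P@5,6 dof=1 J1 → L=7 J1=4 J2=1
add link → L=8 J1=4 J2=1
P@3,6 dof=1 J1 → L=8 J1=5 J2=1
R@2,0 dof=1 J1 → L=8 J1=6 J2=1
PS@7,6 dof=2 J2 → L=8 J1=6 J2=2
R@7,2 dof=1 J1 → L=8 J1=7 J2=2
add link → L=9 J1=7 J2=2
P@3,8 dof=1 J1 → L=9 J1=8 J2=2
R@8,4 dof=1 J1 → L=9 J1=9 J2=2
PS@2,6 dof=2 J2 → L=9 J1=9 J2=3
C@5,8 dof=2 J2 → L=9 J1=9 J2=4
PS@5,1 dof=2 J2 → L=9 J1=9 J2=5
add link → L=10 J1=9 J2=5
P@9,2 dof=1 J1 → L=10 J1=10 J2=5
M=3(L−1)−2J1−J2=3·9−2·10−5=2

M = 2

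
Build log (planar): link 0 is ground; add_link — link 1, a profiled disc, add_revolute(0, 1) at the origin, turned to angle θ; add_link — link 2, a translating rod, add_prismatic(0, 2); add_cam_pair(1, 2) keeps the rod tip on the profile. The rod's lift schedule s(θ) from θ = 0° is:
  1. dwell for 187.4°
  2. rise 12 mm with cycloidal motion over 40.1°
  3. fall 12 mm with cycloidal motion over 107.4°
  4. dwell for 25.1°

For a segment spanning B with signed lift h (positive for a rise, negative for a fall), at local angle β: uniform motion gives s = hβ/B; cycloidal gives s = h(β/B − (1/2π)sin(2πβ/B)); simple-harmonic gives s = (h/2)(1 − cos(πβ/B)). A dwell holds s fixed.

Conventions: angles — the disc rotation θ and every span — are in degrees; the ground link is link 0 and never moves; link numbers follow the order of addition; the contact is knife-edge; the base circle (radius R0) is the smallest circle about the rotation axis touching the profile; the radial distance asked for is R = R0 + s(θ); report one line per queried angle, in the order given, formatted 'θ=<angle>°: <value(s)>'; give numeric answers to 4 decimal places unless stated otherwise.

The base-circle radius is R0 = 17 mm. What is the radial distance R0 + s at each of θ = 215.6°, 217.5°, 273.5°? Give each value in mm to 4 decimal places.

seg 1 [0°–187.4°] dwell: s stays 0.0000
seg 2 [187.4°–227.5°] cycloidal, h=12: θ=215.6° here. β=28.2, B=40.1. 12·(0.7032 − sin(2π·0.7032)/(2π)) = 10.2669 → s = 10.2669
seg 2 [187.4°–227.5°] cycloidal, h=12: θ=217.5° here. β=30.1, B=40.1. 12·(0.7506 − sin(2π·0.7506)/(2π)) = 10.9173 → s = 10.9173
seg 2 [187.4°–227.5°] cycloidal, h=12: full span → s += 12 → s = 12.0000
seg 3 [227.5°–334.9°] cycloidal, h=-12: θ=273.5° here. β=46, B=107.4. -12·(0.4283 − sin(2π·0.4283)/(2π)) = -4.3081 → s = 7.6919
θ=215.6°: R = R0 + s = 17 + 10.2669 = 27.2669
θ=217.5°: R = R0 + s = 17 + 10.9173 = 27.9173
θ=273.5°: R = R0 + s = 17 + 7.6919 = 24.6919

θ=215.6°: 27.2669
θ=217.5°: 27.9173
θ=273.5°: 24.6919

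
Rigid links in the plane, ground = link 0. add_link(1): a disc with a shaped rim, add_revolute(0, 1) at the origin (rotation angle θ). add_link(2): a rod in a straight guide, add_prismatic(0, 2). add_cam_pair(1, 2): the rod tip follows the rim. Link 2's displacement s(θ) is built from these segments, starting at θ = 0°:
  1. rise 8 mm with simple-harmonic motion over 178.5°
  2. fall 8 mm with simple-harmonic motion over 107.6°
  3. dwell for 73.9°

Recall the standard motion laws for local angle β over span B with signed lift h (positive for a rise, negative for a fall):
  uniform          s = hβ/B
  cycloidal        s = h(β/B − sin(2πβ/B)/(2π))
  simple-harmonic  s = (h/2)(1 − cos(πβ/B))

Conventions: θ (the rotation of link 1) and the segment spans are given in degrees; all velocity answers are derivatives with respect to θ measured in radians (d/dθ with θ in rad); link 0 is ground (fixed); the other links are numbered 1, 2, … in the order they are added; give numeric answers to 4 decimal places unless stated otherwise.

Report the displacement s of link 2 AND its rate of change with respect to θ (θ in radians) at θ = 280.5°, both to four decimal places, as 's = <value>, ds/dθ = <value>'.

segment 1 (0° to 178.5°, simple-harmonic, h = 8) is passed completely: s = 0.0000 + (8) = 8.0000
θ = 280.5° falls in segment 2 (178.5° to 286.1°, simple-harmonic, h = -8): β = 280.5 − 178.5 = 102°, B = 107.6°; Δs = -8/2·(1 − cos(π·0.9480)) = -7.9467; s = 8.0000 − 7.9467 = 0.0533
velocity in seg [178.5°–286.1°] (simple-harmonic), θ in radians: β = 102° = 1.7802 rad, B = 107.6° = 1.8780 rad; ds/dθ = (πh/(2B)) sin(πβ/B) = (π·(-8)/(2·1.8780)) sin(π·0.9480) = -1.089204 mm/rad

s = 0.0533, ds/dθ = -1.0892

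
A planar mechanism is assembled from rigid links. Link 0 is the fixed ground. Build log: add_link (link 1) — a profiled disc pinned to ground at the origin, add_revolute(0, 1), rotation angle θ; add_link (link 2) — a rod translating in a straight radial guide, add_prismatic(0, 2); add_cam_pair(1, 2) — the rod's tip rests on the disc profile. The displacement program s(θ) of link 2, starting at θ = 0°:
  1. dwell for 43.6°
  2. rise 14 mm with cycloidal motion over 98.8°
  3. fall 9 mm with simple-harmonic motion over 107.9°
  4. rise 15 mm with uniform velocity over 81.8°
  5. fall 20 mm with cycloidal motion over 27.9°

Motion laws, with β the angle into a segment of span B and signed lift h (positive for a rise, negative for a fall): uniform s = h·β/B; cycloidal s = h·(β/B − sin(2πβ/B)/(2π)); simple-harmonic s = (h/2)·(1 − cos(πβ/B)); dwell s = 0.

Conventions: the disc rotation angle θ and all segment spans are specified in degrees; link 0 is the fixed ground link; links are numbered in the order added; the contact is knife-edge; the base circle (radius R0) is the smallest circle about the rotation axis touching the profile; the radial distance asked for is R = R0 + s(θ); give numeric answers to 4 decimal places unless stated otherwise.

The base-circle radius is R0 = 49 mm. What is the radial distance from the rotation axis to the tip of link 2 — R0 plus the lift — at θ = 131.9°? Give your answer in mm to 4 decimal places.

seg 1 [0°–43.6°] dwell: s stays 0.0000
seg 2 [43.6°–142.4°] cycloidal, h=14: θ=131.9° here. β=88.3, B=98.8. 14·(0.8937 − sin(2π·0.8937)/(2π)) = 13.8919 → s = 13.8919
R = R0 + s = 49 + 13.8919 = 62.8919

62.8919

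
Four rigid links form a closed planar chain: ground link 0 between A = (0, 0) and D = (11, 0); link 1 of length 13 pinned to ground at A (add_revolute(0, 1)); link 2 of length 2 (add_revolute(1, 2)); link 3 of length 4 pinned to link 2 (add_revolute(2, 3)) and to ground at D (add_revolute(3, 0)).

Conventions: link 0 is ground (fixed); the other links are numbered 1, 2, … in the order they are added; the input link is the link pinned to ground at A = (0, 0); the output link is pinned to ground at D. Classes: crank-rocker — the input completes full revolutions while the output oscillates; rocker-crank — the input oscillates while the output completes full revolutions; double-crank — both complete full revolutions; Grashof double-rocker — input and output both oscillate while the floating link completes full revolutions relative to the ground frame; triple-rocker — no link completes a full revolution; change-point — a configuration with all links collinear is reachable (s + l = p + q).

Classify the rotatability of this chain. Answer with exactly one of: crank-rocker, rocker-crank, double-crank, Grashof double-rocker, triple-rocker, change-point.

lengths: ground=11, input=13, coupler=2, output=4
sorted: s=2 (shortest), l=13 (longest), p+q=15
s + l = 15 vs p + q = 15
s + l = p + q → change-point (collinear configuration reachable)

change-point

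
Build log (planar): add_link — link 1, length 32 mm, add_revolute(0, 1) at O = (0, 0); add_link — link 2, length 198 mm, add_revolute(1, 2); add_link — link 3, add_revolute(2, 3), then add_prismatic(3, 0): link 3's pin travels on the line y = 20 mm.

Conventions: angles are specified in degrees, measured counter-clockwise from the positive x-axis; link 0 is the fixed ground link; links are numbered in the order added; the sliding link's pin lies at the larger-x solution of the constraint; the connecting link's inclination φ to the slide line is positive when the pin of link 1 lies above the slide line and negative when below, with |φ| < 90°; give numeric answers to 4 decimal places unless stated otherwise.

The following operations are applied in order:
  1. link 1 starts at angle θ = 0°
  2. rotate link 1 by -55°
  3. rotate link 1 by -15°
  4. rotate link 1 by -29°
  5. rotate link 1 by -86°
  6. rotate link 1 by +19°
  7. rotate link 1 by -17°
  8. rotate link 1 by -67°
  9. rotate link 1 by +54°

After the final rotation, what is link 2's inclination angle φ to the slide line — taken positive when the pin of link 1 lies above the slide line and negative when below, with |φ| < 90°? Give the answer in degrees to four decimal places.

geometry: r = 32 mm, L = 198 mm, e = 20 mm; θ starts at 0°
rotate link 1 by -55°: θ ← 0° -55° = -55°
rotate link 1 by -15°: θ ← -55° -15° = -70°
rotate link 1 by -29°: θ ← -70° -29° = -99°
rotate link 1 by -86°: θ ← -99° -86° = -185°
rotate link 1 by +19°: θ ← -185° +19° = -166°
rotate link 1 by -17°: θ ← -166° -17° = -183°
rotate link 1 by -67°: θ ← -183° -67° = -250°
rotate link 1 by +54°: θ ← -250° +54° = -196°
h = r sin θ − e = 8.820395 − 20 = -11.179605
sin φ = h / L = -11.179605 / 198 = -0.05646265
φ = arcsin(-0.05646265) = -3.236793°

-3.2368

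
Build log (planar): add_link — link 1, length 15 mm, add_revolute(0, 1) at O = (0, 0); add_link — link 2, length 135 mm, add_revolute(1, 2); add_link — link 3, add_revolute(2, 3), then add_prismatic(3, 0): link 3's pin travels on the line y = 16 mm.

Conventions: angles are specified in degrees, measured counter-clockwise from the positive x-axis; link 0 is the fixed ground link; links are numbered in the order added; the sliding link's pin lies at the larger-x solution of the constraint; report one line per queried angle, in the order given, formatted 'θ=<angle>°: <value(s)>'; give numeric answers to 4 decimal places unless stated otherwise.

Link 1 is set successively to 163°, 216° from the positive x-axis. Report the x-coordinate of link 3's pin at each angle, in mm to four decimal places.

geometry: r = 15 mm, L = 135 mm, e = 16 mm
θ=163°: crank pin P = (r cos θ, r sin θ) = (-14.344571, 4.385576)
θ=163°: h = r sin θ − e = 4.385576 − 16 = -11.614424
θ=163°: x = r cos θ + √(L² − h²) = -14.344571 + 134.499462 = 120.154890
θ=216°: crank pin P = (r cos θ, r sin θ) = (-12.135255, -8.816779)
θ=216°: h = r sin θ − e = -8.816779 − 16 = -24.816779
θ=216°: x = r cos θ + √(L² − h²) = -12.135255 + 132.699388 = 120.564133

θ=163°: 120.1549
θ=216°: 120.5641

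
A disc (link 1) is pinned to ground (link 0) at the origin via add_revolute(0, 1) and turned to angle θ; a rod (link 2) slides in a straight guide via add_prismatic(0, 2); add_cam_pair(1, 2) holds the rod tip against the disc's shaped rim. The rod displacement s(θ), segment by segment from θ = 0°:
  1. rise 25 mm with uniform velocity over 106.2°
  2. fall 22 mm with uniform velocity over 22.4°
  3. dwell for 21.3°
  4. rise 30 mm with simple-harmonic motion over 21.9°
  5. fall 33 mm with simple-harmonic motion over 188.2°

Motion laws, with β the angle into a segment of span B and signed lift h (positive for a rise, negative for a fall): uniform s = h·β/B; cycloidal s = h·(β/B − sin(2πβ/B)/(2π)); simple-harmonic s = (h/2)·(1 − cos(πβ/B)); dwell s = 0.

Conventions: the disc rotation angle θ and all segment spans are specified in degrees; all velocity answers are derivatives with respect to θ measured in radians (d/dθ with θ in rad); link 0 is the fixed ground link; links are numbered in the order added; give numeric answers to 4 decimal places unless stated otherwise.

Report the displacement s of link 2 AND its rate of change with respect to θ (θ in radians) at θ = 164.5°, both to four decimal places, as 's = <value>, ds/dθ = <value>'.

segment 1 (0° to 106.2°, uniform, h = 25) is passed completely: s = 0.0000 + (25) = 25.0000
segment 2 (106.2° to 128.6°, uniform, h = -22) is passed completely: s = 25.0000 + (-22) = 3.0000
segment 3 (128.6° to 149.9°, dwell): s unchanged at 3.0000
θ = 164.5° falls in segment 4 (149.9° to 171.8°, simple-harmonic, h = 30): β = 164.5 − 149.9 = 14.6°, B = 21.9°; Δs = 30/2·(1 − cos(π·0.6667)) = 22.5000; s = 3.0000 + 22.5000 = 25.5000
velocity in seg [149.9°–171.8°] (simple-harmonic), θ in radians: β = 14.6° = 0.2548 rad, B = 21.9° = 0.3822 rad; ds/dθ = (πh/(2B)) sin(πβ/B) = (π·30/(2·0.3822)) sin(π·0.6667) = 106.770255 mm/rad

s = 25.5000, ds/dθ = 106.7703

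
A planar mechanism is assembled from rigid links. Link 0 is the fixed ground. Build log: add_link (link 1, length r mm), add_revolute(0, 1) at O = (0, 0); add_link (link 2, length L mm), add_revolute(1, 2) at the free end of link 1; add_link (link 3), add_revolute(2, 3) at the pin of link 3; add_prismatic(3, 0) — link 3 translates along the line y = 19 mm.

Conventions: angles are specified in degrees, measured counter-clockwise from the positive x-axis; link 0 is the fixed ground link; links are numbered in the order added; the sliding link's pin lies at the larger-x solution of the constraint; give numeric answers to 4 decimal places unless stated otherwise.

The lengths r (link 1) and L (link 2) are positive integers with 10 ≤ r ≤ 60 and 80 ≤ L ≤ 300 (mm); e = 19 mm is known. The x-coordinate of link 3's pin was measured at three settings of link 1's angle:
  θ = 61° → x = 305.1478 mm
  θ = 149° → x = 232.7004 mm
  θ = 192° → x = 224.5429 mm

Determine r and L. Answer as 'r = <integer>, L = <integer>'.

constraint per measurement: (x − r cos θ)² + (r sin θ − e)² = L²
subtracting the θ₁ and θ₂ equations cancels the r² and L² terms:
r = (x₁² − x₂²) / (2[(x₁cos θ₁ + e sin θ₁) − (x₂cos θ₂ + e sin θ₂)]) = 55.0000 → r = 55
L² = (x₁ − r cos θ₁)² + (r sin θ₁ − e)² = 78399.9799 → L = 280.0000 → L = 280
check at θ₃=192°: x = 224.5429 (printed 224.5429) ✓

r = 55, L = 280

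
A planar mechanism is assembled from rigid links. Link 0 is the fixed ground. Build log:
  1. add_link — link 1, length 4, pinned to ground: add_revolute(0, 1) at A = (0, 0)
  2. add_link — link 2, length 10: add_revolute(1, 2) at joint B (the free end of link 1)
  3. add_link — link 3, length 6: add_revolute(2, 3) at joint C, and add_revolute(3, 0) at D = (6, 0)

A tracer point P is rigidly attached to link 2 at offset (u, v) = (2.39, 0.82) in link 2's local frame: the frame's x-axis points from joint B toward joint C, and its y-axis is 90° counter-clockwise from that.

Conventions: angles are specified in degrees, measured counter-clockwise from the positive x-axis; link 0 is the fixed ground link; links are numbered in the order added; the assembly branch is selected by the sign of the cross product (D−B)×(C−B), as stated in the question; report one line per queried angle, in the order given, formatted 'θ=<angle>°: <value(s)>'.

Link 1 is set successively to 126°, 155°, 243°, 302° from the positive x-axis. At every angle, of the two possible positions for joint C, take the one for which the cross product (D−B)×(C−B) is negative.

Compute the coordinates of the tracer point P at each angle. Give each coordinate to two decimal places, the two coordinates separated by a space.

A=(0,0), D=(6.00,0)
θ=126°: B = A + 4.00·(cos126°, sin126°) = (-2.3511, 3.2361)
θ=126°: |BD| = 8.9562
θ=126°: circle(B,10.00) ∩ circle(D,6.00): a=8.0510, h=5.9313
θ=126°:   candidates: C₊=(7.2991,5.8577) cross=53.122; C₋=(3.0129,-5.2036) cross=-53.122
θ=126°:   branch - wants cross < 0 → take C=(3.0129,-5.2036) (cross=-53.122)
θ=126°: ex = (C−B)/|BC| = (0.5364,-0.8440); ey = (0.8440,0.5364)
θ=126°: P = B + 2.39·ex + 0.82·ey = (-0.3771,1.6588)
θ=155°: B = A + 4.00·(cos155°, sin155°) = (-3.6252, 1.6905)
θ=155°: |BD| = 9.7726
θ=155°: circle(B,10.00) ∩ circle(D,6.00): a=8.1608, h=5.7795
θ=155°:   candidates: C₊=(5.4122,5.9711) cross=56.480; C₋=(3.4128,-5.4135) cross=-56.480
θ=155°:   branch - wants cross < 0 → take C=(3.4128,-5.4135) (cross=-56.480)
θ=155°: ex = (C−B)/|BC| = (0.7038,-0.7104); ey = (0.7104,0.7038)
θ=155°: P = B + 2.39·ex + 0.82·ey = (-1.3606,0.5697)
θ=243°: B = A + 4.00·(cos243°, sin243°) = (-1.8160, -3.5640)
θ=243°: |BD| = 8.5902
θ=243°: circle(B,10.00) ∩ circle(D,6.00): a=8.0203, h=5.9729
θ=243°:   candidates: C₊=(3.0033,5.1981) cross=51.308; C₋=(7.9596,-5.6710) cross=-51.308
θ=243°:   branch - wants cross < 0 → take C=(7.9596,-5.6710) (cross=-51.308)
θ=243°: ex = (C−B)/|BC| = (0.9776,-0.2107); ey = (0.2107,0.9776)
θ=243°: P = B + 2.39·ex + 0.82·ey = (0.6932,-3.2660)
θ=302°: B = A + 4.00·(cos302°, sin302°) = (2.1197, -3.3922)
θ=302°: |BD| = 5.1540
θ=302°: circle(B,10.00) ∩ circle(D,6.00): a=8.7858, h=4.7760
θ=302°:   candidates: C₊=(5.5908,5.9860) cross=24.616; C₋=(11.8777,-1.2055) cross=-24.616
θ=302°:   branch - wants cross < 0 → take C=(11.8777,-1.2055) (cross=-24.616)
θ=302°: ex = (C−B)/|BC| = (0.9758,0.2187); ey = (-0.2187,0.9758)
θ=302°: P = B + 2.39·ex + 0.82·ey = (4.2725,-2.0694)

θ=126°: -0.38 1.66
θ=155°: -1.36 0.57
θ=243°: 0.69 -3.27
θ=302°: 4.27 -2.07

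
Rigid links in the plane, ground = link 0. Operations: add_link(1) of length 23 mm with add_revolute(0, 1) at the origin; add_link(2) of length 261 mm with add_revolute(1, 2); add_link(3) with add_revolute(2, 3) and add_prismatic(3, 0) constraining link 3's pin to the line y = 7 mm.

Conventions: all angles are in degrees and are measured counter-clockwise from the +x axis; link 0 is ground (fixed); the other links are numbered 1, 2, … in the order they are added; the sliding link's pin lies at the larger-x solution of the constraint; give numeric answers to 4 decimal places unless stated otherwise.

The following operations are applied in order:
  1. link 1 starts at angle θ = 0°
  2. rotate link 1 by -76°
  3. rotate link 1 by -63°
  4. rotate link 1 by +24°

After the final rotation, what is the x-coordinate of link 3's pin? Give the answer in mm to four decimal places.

geometry: r = 23 mm, L = 261 mm, e = 7 mm; θ starts at 0°
rotate link 1 by -76°: θ ← 0° -76° = -76°
rotate link 1 by -63°: θ ← -76° -63° = -139°
rotate link 1 by +24°: θ ← -139° +24° = -115°
crank pin P = (r cos θ, r sin θ) = (-9.720220, -20.845079)
h = r sin θ − e = -20.845079 − 7 = -27.845079
x = r cos θ + √(L² − h²) = -9.720220 + 259.510407 = 249.790187

249.7902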